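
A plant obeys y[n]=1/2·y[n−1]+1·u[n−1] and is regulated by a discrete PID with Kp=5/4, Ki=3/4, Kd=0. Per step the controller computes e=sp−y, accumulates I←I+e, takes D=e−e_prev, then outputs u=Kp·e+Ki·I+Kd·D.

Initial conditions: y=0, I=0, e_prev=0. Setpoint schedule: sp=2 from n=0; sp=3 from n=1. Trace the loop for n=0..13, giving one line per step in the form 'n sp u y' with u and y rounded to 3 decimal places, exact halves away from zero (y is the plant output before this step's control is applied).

(exact arithmetic carried between steps; '≈' marks a value shown rounded to 6 d.p. or computed from one; I and e_prev carry over from the previous line; the table rounds u and y to 3 d.p., halves away from zero)
n=0: y=0, sp=2, e=sp−y=2; I=2, D=e−e_prev=2; u=5/4·2+3/4·2+0·2=4; next y=1/2·0+1·4=4
n=1: y=4, sp=3, e=sp−y=-1; I=1, D=e−e_prev=-3; u=5/4·(-1)+3/4·1+0·(-3)=-0.5; next y=1/2·4+1·(-0.5)=1.5
n=2: y=1.5, sp=3, e=sp−y=1.5; I=2.5, D=e−e_prev=2.5; u=5/4·1.5+3/4·2.5+0·2.5=3.75; next y=1/2·1.5+1·3.75=4.5
n=3: y=4.5, sp=3, e=sp−y=-1.5; I=1, D=e−e_prev=-3; u=5/4·(-1.5)+3/4·1+0·(-3)=-1.125; next y=1/2·4.5+1·(-1.125)=1.125
n=4: y=1.125, sp=3, e=sp−y=1.875; I=2.875, D=e−e_prev=3.375; u=5/4·1.875+3/4·2.875+0·3.375=4.5; next y=1/2·1.125+1·4.5=5.0625
n=5: y=5.0625, sp=3, e=sp−y=-2.0625; I=0.8125, D=e−e_prev=-3.9375; u=5/4·(-2.0625)+3/4·0.8125+0·(-3.9375)=-1.96875; next y=1/2·5.0625+1·(-1.96875)=0.5625
n=6: y=0.5625, sp=3, e=sp−y=2.4375; I=3.25, D=e−e_prev=4.5; u=5/4·2.4375+3/4·3.25+0·4.5=5.484375; next y=1/2·0.5625+1·5.484375=5.765625
n=7: y=5.765625, sp=3, e=sp−y=-2.765625; I=0.484375, D=e−e_prev=-5.203125; u=5/4·(-2.765625)+3/4·0.484375+0·(-5.203125)=-3.09375; next y=1/2·5.765625+1·(-3.09375)≈-0.210938
n=8: y≈-0.210938, sp=3, e=sp−y≈3.210938; I≈3.695313, D=e−e_prev≈5.976563; u=5/4·3.210938+3/4·3.695313+0·5.976563≈6.785156; next y=1/2·(-0.210938)+1·6.785156≈6.679688
n=9: y≈6.679688, sp=3, e=sp−y≈-3.679688; I≈0.015625, D=e−e_prev≈-6.890625; u=5/4·(-3.679688)+3/4·0.015625+0·(-6.890625)≈-4.587891; next y=1/2·6.679688+1·(-4.587891)≈-1.248047
n=10: y≈-1.248047, sp=3, e=sp−y≈4.248047; I≈4.263672, D=e−e_prev≈7.927734; u=5/4·4.248047+3/4·4.263672+0·7.927734≈8.507813; next y=1/2·(-1.248047)+1·8.507813≈7.883789
n=11: y≈7.883789, sp=3, e=sp−y≈-4.883789; I≈-0.620117, D=e−e_prev≈-9.131836; u=5/4·(-4.883789)+3/4·(-0.620117)+0·(-9.131836)≈-6.569824; next y=1/2·7.883789+1·(-6.569824)≈-2.627930
n=12: y≈-2.627930, sp=3, e=sp−y≈5.627930; I≈5.007813, D=e−e_prev≈10.511719; u=5/4·5.627930+3/4·5.007813+0·10.511719≈10.790771; next y=1/2·(-2.627930)+1·10.790771≈9.476807
n=13: y≈9.476807, sp=3, e=sp−y≈-6.476807; I≈-1.468994, D=e−e_prev≈-12.104736; u=5/4·(-6.476807)+3/4·(-1.468994)+0·(-12.104736)≈-9.197754; next y=1/2·9.476807+1·(-9.197754)≈-4.459351

0 2 4.000 0.000
1 3 -0.500 4.000
2 3 3.750 1.500
3 3 -1.125 4.500
4 3 4.500 1.125
5 3 -1.969 5.063
6 3 5.484 0.563
7 3 -3.094 5.766
8 3 6.785 -0.211
9 3 -4.588 6.680
10 3 8.508 -1.248
11 3 -6.570 7.884
12 3 10.791 -2.628
13 3 -9.198 9.477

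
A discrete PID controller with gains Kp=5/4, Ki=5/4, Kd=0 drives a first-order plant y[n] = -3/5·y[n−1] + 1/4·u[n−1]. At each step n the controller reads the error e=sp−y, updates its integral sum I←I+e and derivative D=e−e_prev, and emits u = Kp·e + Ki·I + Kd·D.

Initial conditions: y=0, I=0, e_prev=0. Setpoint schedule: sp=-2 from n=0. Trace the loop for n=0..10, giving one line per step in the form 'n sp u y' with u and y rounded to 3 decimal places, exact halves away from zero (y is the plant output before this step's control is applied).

(exact arithmetic carried between steps; '≈' marks a value shown rounded to 6 d.p. or computed from one; I and e_prev carry over from the previous line; the table rounds u and y to 3 d.p., halves away from zero)
n=0: y=0, sp=-2, e=sp−y=-2; I=-2, D=e−e_prev=-2; u=5/4·(-2)+5/4·(-2)+0·(-2)=-5; next y=-3/5·0+1/4·(-5)=-1.25
n=1: y=-1.25, sp=-2, e=sp−y=-0.75; I=-2.75, D=e−e_prev=1.25; u=5/4·(-0.75)+5/4·(-2.75)+0·1.25=-4.375; next y=-3/5·(-1.25)+1/4·(-4.375)=-0.34375
n=2: y=-0.34375, sp=-2, e=sp−y=-1.65625; I=-4.40625, D=e−e_prev=-0.90625; u=5/4·(-1.65625)+5/4·(-4.40625)+0·(-0.90625)=-7.578125; next y=-3/5·(-0.34375)+1/4·(-7.578125)≈-1.688281
n=3: y≈-1.688281, sp=-2, e=sp−y≈-0.311719; I≈-4.717969, D=e−e_prev≈1.344531; u=5/4·(-0.311719)+5/4·(-4.717969)+0·1.344531≈-6.287109; next y=-3/5·(-1.688281)+1/4·(-6.287109)≈-0.558809
n=4: y≈-0.558809, sp=-2, e=sp−y≈-1.441191; I≈-6.159160, D=e−e_prev≈-1.129473; u=5/4·(-1.441191)+5/4·(-6.159160)+0·(-1.129473)≈-9.500439; next y=-3/5·(-0.558809)+1/4·(-9.500439)≈-2.039825
n=5: y≈-2.039825, sp=-2, e=sp−y≈0.039825; I≈-6.119335, D=e−e_prev≈1.481016; u=5/4·0.039825+5/4·(-6.119335)+0·1.481016≈-7.599388; next y=-3/5·(-2.039825)+1/4·(-7.599388)≈-0.675952
n=6: y≈-0.675952, sp=-2, e=sp−y≈-1.324048; I≈-7.443383, D=e−e_prev≈-1.363872; u=5/4·(-1.324048)+5/4·(-7.443383)+0·(-1.363872)≈-10.959289; next y=-3/5·(-0.675952)+1/4·(-10.959289)≈-2.334251
n=7: y≈-2.334251, sp=-2, e=sp−y≈0.334251; I≈-7.109132, D=e−e_prev≈1.658298; u=5/4·0.334251+5/4·(-7.109132)+0·1.658298≈-8.468602; next y=-3/5·(-2.334251)+1/4·(-8.468602)≈-0.716600
n=8: y≈-0.716600, sp=-2, e=sp−y≈-1.283400; I≈-8.392532, D=e−e_prev≈-1.617651; u=5/4·(-1.283400)+5/4·(-8.392532)+0·(-1.617651)≈-12.094915; next y=-3/5·(-0.716600)+1/4·(-12.094915)≈-2.593769
n=9: y≈-2.593769, sp=-2, e=sp−y≈0.593769; I≈-7.798764, D=e−e_prev≈1.877169; u=5/4·0.593769+5/4·(-7.798764)+0·1.877169≈-9.006243; next y=-3/5·(-2.593769)+1/4·(-9.006243)≈-0.695300
n=10: y≈-0.695300, sp=-2, e=sp−y≈-1.304700; I≈-9.103464, D=e−e_prev≈-1.898469; u=5/4·(-1.304700)+5/4·(-9.103464)+0·(-1.898469)≈-13.010206; next y=-3/5·(-0.695300)+1/4·(-13.010206)≈-2.835372

0 -2 -5.000 0.000
1 -2 -4.375 -1.250
2 -2 -7.578 -0.344
3 -2 -6.287 -1.688
4 -2 -9.500 -0.559
5 -2 -7.599 -2.040
6 -2 -10.959 -0.676
7 -2 -8.469 -2.334
8 -2 -12.095 -0.717
9 -2 -9.006 -2.594
10 -2 -13.010 -0.695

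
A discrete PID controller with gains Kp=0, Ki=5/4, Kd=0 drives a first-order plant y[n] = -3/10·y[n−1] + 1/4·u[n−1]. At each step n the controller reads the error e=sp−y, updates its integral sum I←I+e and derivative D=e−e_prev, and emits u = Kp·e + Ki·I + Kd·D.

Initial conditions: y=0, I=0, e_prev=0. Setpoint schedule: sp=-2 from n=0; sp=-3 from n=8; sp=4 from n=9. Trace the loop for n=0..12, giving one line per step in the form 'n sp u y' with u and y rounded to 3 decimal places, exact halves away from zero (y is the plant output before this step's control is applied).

0 -2 -2.500 0.000
1 -2 -4.219 -0.625
2 -2 -5.635 -0.867
3 -2 -6.699 -1.149
4 -2 -7.536 -1.330
5 -2 -8.180 -1.485
6 -2 -8.681 -1.600
7 -2 -9.068 -1.690
8 -3 -10.618 -1.760
9 4 -2.960 -2.127
10 4 2.168 -0.102
11 4 6.452 0.573
12 4 9.650 1.441

(exact arithmetic carried between steps; '≈' marks a value shown rounded to 6 d.p. or computed from one; I and e_prev carry over from the previous line; the table rounds u and y to 3 d.p., halves away from zero)
n=0: y=0, sp=-2, e=sp−y=-2; I=-2, D=e−e_prev=-2; u=0·(-2)+5/4·(-2)+0·(-2)=-2.5; next y=-3/10·0+1/4·(-2.5)=-0.625
n=1: y=-0.625, sp=-2, e=sp−y=-1.375; I=-3.375, D=e−e_prev=0.625; u=0·(-1.375)+5/4·(-3.375)+0·0.625=-4.21875; next y=-3/10·(-0.625)+1/4·(-4.21875)≈-0.867188
n=2: y≈-0.867188, sp=-2, e=sp−y≈-1.132813; I≈-4.507813, D=e−e_prev≈0.242188; u=0·(-1.132813)+5/4·(-4.507813)+0·0.242188≈-5.634766; next y=-3/10·(-0.867188)+1/4·(-5.634766)≈-1.148535
n=3: y≈-1.148535, sp=-2, e=sp−y≈-0.851465; I≈-5.359277, D=e−e_prev≈0.281348; u=0·(-0.851465)+5/4·(-5.359277)+0·0.281348≈-6.699097; next y=-3/10·(-1.148535)+1/4·(-6.699097)≈-1.330214
n=4: y≈-1.330214, sp=-2, e=sp−y≈-0.669786; I≈-6.029064, D=e−e_prev≈0.181678; u=0·(-0.669786)+5/4·(-6.029064)+0·0.181678≈-7.536330; next y=-3/10·(-1.330214)+1/4·(-7.536330)≈-1.485018
n=5: y≈-1.485018, sp=-2, e=sp−y≈-0.514982; I≈-6.544045, D=e−e_prev≈0.154805; u=0·(-0.514982)+5/4·(-6.544045)+0·0.154805≈-8.180057; next y=-3/10·(-1.485018)+1/4·(-8.180057)≈-1.599509
n=6: y≈-1.599509, sp=-2, e=sp−y≈-0.400491; I≈-6.944537, D=e−e_prev≈0.114490; u=0·(-0.400491)+5/4·(-6.944537)+0·0.114490≈-8.680671; next y=-3/10·(-1.599509)+1/4·(-8.680671)≈-1.690315
n=7: y≈-1.690315, sp=-2, e=sp−y≈-0.309685; I≈-7.254222, D=e−e_prev≈0.090806; u=0·(-0.309685)+5/4·(-7.254222)+0·0.090806≈-9.067777; next y=-3/10·(-1.690315)+1/4·(-9.067777)≈-1.759850
n=8: y≈-1.759850, sp=-3, e=sp−y≈-1.240150; I≈-8.494372, D=e−e_prev≈-0.930465; u=0·(-1.240150)+5/4·(-8.494372)+0·(-0.930465)≈-10.617965; next y=-3/10·(-1.759850)+1/4·(-10.617965)≈-2.126536
n=9: y≈-2.126536, sp=4, e=sp−y≈6.126536; I≈-2.367836, D=e−e_prev≈7.366687; u=0·6.126536+5/4·(-2.367836)+0·7.366687≈-2.959794; next y=-3/10·(-2.126536)+1/4·(-2.959794)≈-0.101988
n=10: y≈-0.101988, sp=4, e=sp−y≈4.101988; I≈1.734152, D=e−e_prev≈-2.024549; u=0·4.101988+5/4·1.734152+0·(-2.024549)≈2.167690; next y=-3/10·(-0.101988)+1/4·2.167690≈0.572519
n=11: y≈0.572519, sp=4, e=sp−y≈3.427481; I≈5.161633, D=e−e_prev≈-0.674507; u=0·3.427481+5/4·5.161633+0·(-0.674507)≈6.452042; next y=-3/10·0.572519+1/4·6.452042≈1.441255
n=12: y≈1.441255, sp=4, e=sp−y≈2.558745; I≈7.720379, D=e−e_prev≈-0.868736; u=0·2.558745+5/4·7.720379+0·(-0.868736)≈9.650473; next y=-3/10·1.441255+1/4·9.650473≈1.980242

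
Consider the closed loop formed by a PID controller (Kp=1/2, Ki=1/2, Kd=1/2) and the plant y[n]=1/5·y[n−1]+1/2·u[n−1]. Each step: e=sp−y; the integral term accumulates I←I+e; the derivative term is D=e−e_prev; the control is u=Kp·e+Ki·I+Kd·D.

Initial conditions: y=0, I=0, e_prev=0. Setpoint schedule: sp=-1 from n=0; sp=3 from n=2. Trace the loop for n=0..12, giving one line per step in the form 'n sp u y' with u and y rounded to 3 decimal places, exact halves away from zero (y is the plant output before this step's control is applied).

0 -1 -1.500 0.000
1 -1 -0.375 -0.750
2 3 4.506 -0.338
3 3 0.597 2.186
4 3 4.441 0.735
5 3 2.400 2.367
6 3 4.573 1.673
7 3 3.468 2.621
8 3 4.676 2.258
9 3 4.068 2.789
10 3 4.735 2.592
11 3 4.399 2.886
12 3 4.767 2.777

(exact arithmetic carried between steps; '≈' marks a value shown rounded to 6 d.p. or computed from one; I and e_prev carry over from the previous line; the table rounds u and y to 3 d.p., halves away from zero)
n=0: y=0, sp=-1, e=sp−y=-1; I=-1, D=e−e_prev=-1; u=1/2·(-1)+1/2·(-1)+1/2·(-1)=-1.5; next y=1/5·0+1/2·(-1.5)=-0.75
n=1: y=-0.75, sp=-1, e=sp−y=-0.25; I=-1.25, D=e−e_prev=0.75; u=1/2·(-0.25)+1/2·(-1.25)+1/2·0.75=-0.375; next y=1/5·(-0.75)+1/2·(-0.375)=-0.3375
n=2: y=-0.3375, sp=3, e=sp−y=3.3375; I=2.0875, D=e−e_prev=3.5875; u=1/2·3.3375+1/2·2.0875+1/2·3.5875=4.50625; next y=1/5·(-0.3375)+1/2·4.50625=2.185625
n=3: y=2.185625, sp=3, e=sp−y=0.814375; I=2.901875, D=e−e_prev=-2.523125; u=1/2·0.814375+1/2·2.901875+1/2·(-2.523125)≈0.596563; next y=1/5·2.185625+1/2·0.596563≈0.735406
n=4: y≈0.735406, sp=3, e=sp−y≈2.264594; I≈5.166469, D=e−e_prev≈1.450219; u=1/2·2.264594+1/2·5.166469+1/2·1.450219≈4.440641; next y=1/5·0.735406+1/2·4.440641≈2.367402
n=5: y≈2.367402, sp=3, e=sp−y≈0.632598; I≈5.799067, D=e−e_prev≈-1.631995; u=1/2·0.632598+1/2·5.799067+1/2·(-1.631995)≈2.399835; next y=1/5·2.367402+1/2·2.399835≈1.673398
n=6: y≈1.673398, sp=3, e=sp−y≈1.326602; I≈7.125669, D=e−e_prev≈0.694004; u=1/2·1.326602+1/2·7.125669+1/2·0.694004≈4.573138; next y=1/5·1.673398+1/2·4.573138≈2.621248
n=7: y≈2.621248, sp=3, e=sp−y≈0.378752; I≈7.504421, D=e−e_prev≈-0.947850; u=1/2·0.378752+1/2·7.504421+1/2·(-0.947850)≈3.467661; next y=1/5·2.621248+1/2·3.467661≈2.258080
n=8: y≈2.258080, sp=3, e=sp−y≈0.741920; I≈8.246341, D=e−e_prev≈0.363168; u=1/2·0.741920+1/2·8.246341+1/2·0.363168≈4.675714; next y=1/5·2.258080+1/2·4.675714≈2.789473
n=9: y≈2.789473, sp=3, e=sp−y≈0.210527; I≈8.456868, D=e−e_prev≈-0.531393; u=1/2·0.210527+1/2·8.456868+1/2·(-0.531393)≈4.068001; next y=1/5·2.789473+1/2·4.068001≈2.591895
n=10: y≈2.591895, sp=3, e=sp−y≈0.408105; I≈8.864973, D=e−e_prev≈0.197578; u=1/2·0.408105+1/2·8.864973+1/2·0.197578≈4.735328; next y=1/5·2.591895+1/2·4.735328≈2.886043
n=11: y≈2.886043, sp=3, e=sp−y≈0.113957; I≈8.978930, D=e−e_prev≈-0.294148; u=1/2·0.113957+1/2·8.978930+1/2·(-0.294148)≈4.399369; next y=1/5·2.886043+1/2·4.399369≈2.776893
n=12: y≈2.776893, sp=3, e=sp−y≈0.223107; I≈9.202036, D=e−e_prev≈0.109150; u=1/2·0.223107+1/2·9.202036+1/2·0.109150≈4.767146; next y=1/5·2.776893+1/2·4.767146≈2.938952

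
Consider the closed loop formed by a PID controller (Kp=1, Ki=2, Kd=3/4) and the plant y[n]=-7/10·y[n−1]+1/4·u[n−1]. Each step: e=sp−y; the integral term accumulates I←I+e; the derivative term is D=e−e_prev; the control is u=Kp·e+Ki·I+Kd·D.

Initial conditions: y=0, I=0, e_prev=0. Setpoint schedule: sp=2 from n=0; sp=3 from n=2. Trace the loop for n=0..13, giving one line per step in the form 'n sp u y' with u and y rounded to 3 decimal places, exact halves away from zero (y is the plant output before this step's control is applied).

(exact arithmetic carried between steps; '≈' marks a value shown rounded to 6 d.p. or computed from one; I and e_prev carry over from the previous line; the table rounds u and y to 3 d.p., halves away from zero)
n=0: y=0, sp=2, e=sp−y=2; I=2, D=e−e_prev=2; u=1·2+2·2+3/4·2=7.5; next y=-7/10·0+1/4·7.5=1.875
n=1: y=1.875, sp=2, e=sp−y=0.125; I=2.125, D=e−e_prev=-1.875; u=1·0.125+2·2.125+3/4·(-1.875)=2.96875; next y=-7/10·1.875+1/4·2.96875≈-0.570313
n=2: y≈-0.570313, sp=3, e=sp−y≈3.570313; I≈5.695313, D=e−e_prev≈3.445313; u=1·3.570313+2·5.695313+3/4·3.445313≈17.544922; next y=-7/10·(-0.570313)+1/4·17.544922≈4.785449
n=3: y≈4.785449, sp=3, e=sp−y≈-1.785449; I≈3.909863, D=e−e_prev≈-5.355762; u=1·(-1.785449)+2·3.909863+3/4·(-5.355762)≈2.017456; next y=-7/10·4.785449+1/4·2.017456≈-2.845450
n=4: y≈-2.845450, sp=3, e=sp−y≈5.845450; I≈9.755314, D=e−e_prev≈7.630900; u=1·5.845450+2·9.755314+3/4·7.630900≈31.079253; next y=-7/10·(-2.845450)+1/4·31.079253≈9.761628
n=5: y≈9.761628, sp=3, e=sp−y≈-6.761628; I≈2.993685, D=e−e_prev≈-12.607079; u=1·(-6.761628)+2·2.993685+3/4·(-12.607079)≈-10.229567; next y=-7/10·9.761628+1/4·(-10.229567)≈-9.390532
n=6: y≈-9.390532, sp=3, e=sp−y≈12.390532; I≈15.384217, D=e−e_prev≈19.152160; u=1·12.390532+2·15.384217+3/4·19.152160≈57.523086; next y=-7/10·(-9.390532)+1/4·57.523086≈20.954144
n=7: y≈20.954144, sp=3, e=sp−y≈-17.954144; I≈-2.569927, D=e−e_prev≈-30.344675; u=1·(-17.954144)+2·(-2.569927)+3/4·(-30.344675)≈-45.852503; next y=-7/10·20.954144+1/4·(-45.852503)≈-26.131026
n=8: y≈-26.131026, sp=3, e=sp−y≈29.131026; I≈26.561100, D=e−e_prev≈47.085170; u=1·29.131026+2·26.561100+3/4·47.085170≈117.567103; next y=-7/10·(-26.131026)+1/4·117.567103≈47.683494
n=9: y≈47.683494, sp=3, e=sp−y≈-44.683494; I≈-18.122395, D=e−e_prev≈-73.814521; u=1·(-44.683494)+2·(-18.122395)+3/4·(-73.814521)≈-136.289174; next y=-7/10·47.683494+1/4·(-136.289174)≈-67.450740
n=10: y≈-67.450740, sp=3, e=sp−y≈70.450740; I≈52.328345, D=e−e_prev≈115.134234; u=1·70.450740+2·52.328345+3/4·115.134234≈261.458105; next y=-7/10·(-67.450740)+1/4·261.458105≈112.580044
n=11: y≈112.580044, sp=3, e=sp−y≈-109.580044; I≈-57.251699, D=e−e_prev≈-180.030784; u=1·(-109.580044)+2·(-57.251699)+3/4·(-180.030784)≈-359.106530; next y=-7/10·112.580044+1/4·(-359.106530)≈-168.582663
n=12: y≈-168.582663, sp=3, e=sp−y≈171.582663; I≈114.330964, D=e−e_prev≈281.162707; u=1·171.582663+2·114.330964+3/4·281.162707≈611.116622; next y=-7/10·(-168.582663)+1/4·611.116622≈270.787020
n=13: y≈270.787020, sp=3, e=sp−y≈-267.787020; I≈-153.456055, D=e−e_prev≈-439.369683; u=1·(-267.787020)+2·(-153.456055)+3/4·(-439.369683)≈-904.226393; next y=-7/10·270.787020+1/4·(-904.226393)≈-415.607512

0 2 7.500 0.000
1 2 2.969 1.875
2 3 17.545 -0.570
3 3 2.017 4.785
4 3 31.079 -2.845
5 3 -10.230 9.762
6 3 57.523 -9.391
7 3 -45.853 20.954
8 3 117.567 -26.131
9 3 -136.289 47.683
10 3 261.458 -67.451
11 3 -359.107 112.580
12 3 611.117 -168.583
13 3 -904.226 270.787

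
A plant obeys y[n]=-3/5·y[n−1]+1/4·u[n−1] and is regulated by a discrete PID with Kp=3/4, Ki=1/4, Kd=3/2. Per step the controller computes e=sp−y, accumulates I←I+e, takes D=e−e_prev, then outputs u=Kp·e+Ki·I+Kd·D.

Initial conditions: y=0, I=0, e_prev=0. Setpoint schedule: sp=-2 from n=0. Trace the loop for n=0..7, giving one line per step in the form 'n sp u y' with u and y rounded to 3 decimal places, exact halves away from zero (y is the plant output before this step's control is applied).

0 -2 -5.000 0.000
1 -2 0.625 -1.250
2 -2 -6.828 0.906
3 -2 3.572 -2.251
4 -2 -12.336 2.244
5 -2 10.029 -4.430
6 -2 -23.363 5.165
7 -2 24.502 -8.940

(exact arithmetic carried between steps; '≈' marks a value shown rounded to 6 d.p. or computed from one; I and e_prev carry over from the previous line; the table rounds u and y to 3 d.p., halves away from zero)
n=0: y=0, sp=-2, e=sp−y=-2; I=-2, D=e−e_prev=-2; u=3/4·(-2)+1/4·(-2)+3/2·(-2)=-5; next y=-3/5·0+1/4·(-5)=-1.25
n=1: y=-1.25, sp=-2, e=sp−y=-0.75; I=-2.75, D=e−e_prev=1.25; u=3/4·(-0.75)+1/4·(-2.75)+3/2·1.25=0.625; next y=-3/5·(-1.25)+1/4·0.625=0.90625
n=2: y=0.90625, sp=-2, e=sp−y=-2.90625; I=-5.65625, D=e−e_prev=-2.15625; u=3/4·(-2.90625)+1/4·(-5.65625)+3/2·(-2.15625)=-6.828125; next y=-3/5·0.90625+1/4·(-6.828125)≈-2.250781
n=3: y≈-2.250781, sp=-2, e=sp−y≈0.250781; I≈-5.405469, D=e−e_prev≈3.157031; u=3/4·0.250781+1/4·(-5.405469)+3/2·3.157031≈3.572266; next y=-3/5·(-2.250781)+1/4·3.572266≈2.243535
n=4: y≈2.243535, sp=-2, e=sp−y≈-4.243535; I≈-9.649004, D=e−e_prev≈-4.494316; u=3/4·(-4.243535)+1/4·(-9.649004)+3/2·(-4.494316)≈-12.336377; next y=-3/5·2.243535+1/4·(-12.336377)≈-4.430215
n=5: y≈-4.430215, sp=-2, e=sp−y≈2.430215; I≈-7.218789, D=e−e_prev≈6.673750; u=3/4·2.430215+1/4·(-7.218789)+3/2·6.673750≈10.028590; next y=-3/5·(-4.430215)+1/4·10.028590≈5.165277
n=6: y≈5.165277, sp=-2, e=sp−y≈-7.165277; I≈-14.384065, D=e−e_prev≈-9.595492; u=3/4·(-7.165277)+1/4·(-14.384065)+3/2·(-9.595492)≈-23.363212; next y=-3/5·5.165277+1/4·(-23.363212)≈-8.939969
n=7: y≈-8.939969, sp=-2, e=sp−y≈6.939969; I≈-7.444096, D=e−e_prev≈14.105246; u=3/4·6.939969+1/4·(-7.444096)+3/2·14.105246≈24.501821; next y=-3/5·(-8.939969)+1/4·24.501821≈11.489437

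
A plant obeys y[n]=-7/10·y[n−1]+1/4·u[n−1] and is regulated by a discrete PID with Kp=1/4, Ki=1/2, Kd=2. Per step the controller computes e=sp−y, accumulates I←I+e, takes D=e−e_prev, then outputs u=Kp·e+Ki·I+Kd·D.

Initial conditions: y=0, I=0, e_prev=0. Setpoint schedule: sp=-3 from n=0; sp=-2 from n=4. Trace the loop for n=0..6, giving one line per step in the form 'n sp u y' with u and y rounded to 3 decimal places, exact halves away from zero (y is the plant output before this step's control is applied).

(exact arithmetic carried between steps; '≈' marks a value shown rounded to 6 d.p. or computed from one; I and e_prev carry over from the previous line; the table rounds u and y to 3 d.p., halves away from zero)
n=0: y=0, sp=-3, e=sp−y=-3; I=-3, D=e−e_prev=-3; u=1/4·(-3)+1/2·(-3)+2·(-3)=-8.25; next y=-7/10·0+1/4·(-8.25)=-2.0625
n=1: y=-2.0625, sp=-3, e=sp−y=-0.9375; I=-3.9375, D=e−e_prev=2.0625; u=1/4·(-0.9375)+1/2·(-3.9375)+2·2.0625=1.921875; next y=-7/10·(-2.0625)+1/4·1.921875≈1.924219
n=2: y≈1.924219, sp=-3, e=sp−y≈-4.924219; I≈-8.861719, D=e−e_prev≈-3.986719; u=1/4·(-4.924219)+1/2·(-8.861719)+2·(-3.986719)≈-13.635352; next y=-7/10·1.924219+1/4·(-13.635352)≈-4.755791
n=3: y≈-4.755791, sp=-3, e=sp−y≈1.755791; I≈-7.105928, D=e−e_prev≈6.680010; u=1/4·1.755791+1/2·(-7.105928)+2·6.680010≈10.246003; next y=-7/10·(-4.755791)+1/4·10.246003≈5.890555
n=4: y≈5.890555, sp=-2, e=sp−y≈-7.890555; I≈-14.996482, D=e−e_prev≈-9.646346; u=1/4·(-7.890555)+1/2·(-14.996482)+2·(-9.646346)≈-28.763571; next y=-7/10·5.890555+1/4·(-28.763571)≈-11.314281
n=5: y≈-11.314281, sp=-2, e=sp−y≈9.314281; I≈-5.682201, D=e−e_prev≈17.204835; u=1/4·9.314281+1/2·(-5.682201)+2·17.204835≈33.897141; next y=-7/10·(-11.314281)+1/4·33.897141≈16.394282
n=6: y≈16.394282, sp=-2, e=sp−y≈-18.394282; I≈-24.076483, D=e−e_prev≈-27.708563; u=1/4·(-18.394282)+1/2·(-24.076483)+2·(-27.708563)≈-72.053937; next y=-7/10·16.394282+1/4·(-72.053937)≈-29.489482

0 -3 -8.250 0.000
1 -3 1.922 -2.063
2 -3 -13.635 1.924
3 -3 10.246 -4.756
4 -2 -28.764 5.891
5 -2 33.897 -11.314
6 -2 -72.054 16.394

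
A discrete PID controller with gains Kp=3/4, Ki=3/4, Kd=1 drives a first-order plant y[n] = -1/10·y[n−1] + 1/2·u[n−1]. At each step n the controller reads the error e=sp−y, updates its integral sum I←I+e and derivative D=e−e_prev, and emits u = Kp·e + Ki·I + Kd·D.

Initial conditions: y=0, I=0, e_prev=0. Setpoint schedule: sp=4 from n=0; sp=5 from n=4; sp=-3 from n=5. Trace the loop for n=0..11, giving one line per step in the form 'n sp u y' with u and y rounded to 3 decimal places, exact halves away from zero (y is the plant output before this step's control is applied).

0 4 10.000 0.000
1 4 -3.500 5.000
2 4 18.875 -2.250
3 4 -13.469 9.663
4 5 40.105 -7.701
5 -3 -60.041 20.822
6 -3 90.928 -32.103
7 -3 -142.112 48.674
8 -3 211.403 -75.923
9 -3 -331.545 113.294
10 -3 496.442 -177.102
11 -3 -770.960 265.931

(exact arithmetic carried between steps; '≈' marks a value shown rounded to 6 d.p. or computed from one; I and e_prev carry over from the previous line; the table rounds u and y to 3 d.p., halves away from zero)
n=0: y=0, sp=4, e=sp−y=4; I=4, D=e−e_prev=4; u=3/4·4+3/4·4+1·4=10; next y=-1/10·0+1/2·10=5
n=1: y=5, sp=4, e=sp−y=-1; I=3, D=e−e_prev=-5; u=3/4·(-1)+3/4·3+1·(-5)=-3.5; next y=-1/10·5+1/2·(-3.5)=-2.25
n=2: y=-2.25, sp=4, e=sp−y=6.25; I=9.25, D=e−e_prev=7.25; u=3/4·6.25+3/4·9.25+1·7.25=18.875; next y=-1/10·(-2.25)+1/2·18.875=9.6625
n=3: y=9.6625, sp=4, e=sp−y=-5.6625; I=3.5875, D=e−e_prev=-11.9125; u=3/4·(-5.6625)+3/4·3.5875+1·(-11.9125)=-13.46875; next y=-1/10·9.6625+1/2·(-13.46875)=-7.700625
n=4: y=-7.700625, sp=5, e=sp−y=12.700625; I=16.288125, D=e−e_prev=18.363125; u=3/4·12.700625+3/4·16.288125+1·18.363125≈40.104688; next y=-1/10·(-7.700625)+1/2·40.104688≈20.822406
n=5: y≈20.822406, sp=-3, e=sp−y≈-23.822406; I≈-7.534281, D=e−e_prev≈-36.523031; u=3/4·(-23.822406)+3/4·(-7.534281)+1·(-36.523031)≈-60.040547; next y=-1/10·20.822406+1/2·(-60.040547)≈-32.102514
n=6: y≈-32.102514, sp=-3, e=sp−y≈29.102514; I≈21.568233, D=e−e_prev≈52.924920; u=3/4·29.102514+3/4·21.568233+1·52.924920≈90.927980; next y=-1/10·(-32.102514)+1/2·90.927980≈48.674242
n=7: y≈48.674242, sp=-3, e=sp−y≈-51.674242; I≈-30.106009, D=e−e_prev≈-80.776756; u=3/4·(-51.674242)+3/4·(-30.106009)+1·(-80.776756)≈-142.111944; next y=-1/10·48.674242+1/2·(-142.111944)≈-75.923396
n=8: y≈-75.923396, sp=-3, e=sp−y≈72.923396; I≈42.817387, D=e−e_prev≈124.597638; u=3/4·72.923396+3/4·42.817387+1·124.597638≈211.403225; next y=-1/10·(-75.923396)+1/2·211.403225≈113.293952
n=9: y≈113.293952, sp=-3, e=sp−y≈-116.293952; I≈-73.476565, D=e−e_prev≈-189.217348; u=3/4·(-116.293952)+3/4·(-73.476565)+1·(-189.217348)≈-331.545236; next y=-1/10·113.293952+1/2·(-331.545236)≈-177.102013
n=10: y≈-177.102013, sp=-3, e=sp−y≈174.102013; I≈100.625448, D=e−e_prev≈290.395965; u=3/4·174.102013+3/4·100.625448+1·290.395965≈496.441561; next y=-1/10·(-177.102013)+1/2·496.441561≈265.930982
n=11: y≈265.930982, sp=-3, e=sp−y≈-268.930982; I≈-168.305534, D=e−e_prev≈-443.032995; u=3/4·(-268.930982)+3/4·(-168.305534)+1·(-443.032995)≈-770.960381; next y=-1/10·265.930982+1/2·(-770.960381)≈-412.073289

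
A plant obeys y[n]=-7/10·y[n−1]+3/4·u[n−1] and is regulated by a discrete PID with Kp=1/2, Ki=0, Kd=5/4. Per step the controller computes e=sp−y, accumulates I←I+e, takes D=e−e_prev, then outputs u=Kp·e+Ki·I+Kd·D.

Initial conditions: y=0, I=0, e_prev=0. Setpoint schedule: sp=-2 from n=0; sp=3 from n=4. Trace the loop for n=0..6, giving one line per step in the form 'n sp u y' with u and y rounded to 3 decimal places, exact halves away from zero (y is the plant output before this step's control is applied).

(exact arithmetic carried between steps; '≈' marks a value shown rounded to 6 d.p. or computed from one; I and e_prev carry over from the previous line; the table rounds u and y to 3 d.p., halves away from zero)
n=0: y=0, sp=-2, e=sp−y=-2; I=-2, D=e−e_prev=-2; u=1/2·(-2)+0·(-2)+5/4·(-2)=-3.5; next y=-7/10·0+3/4·(-3.5)=-2.625
n=1: y=-2.625, sp=-2, e=sp−y=0.625; I=-1.375, D=e−e_prev=2.625; u=1/2·0.625+0·(-1.375)+5/4·2.625=3.59375; next y=-7/10·(-2.625)+3/4·3.59375≈4.532813
n=2: y≈4.532813, sp=-2, e=sp−y≈-6.532813; I≈-7.907813, D=e−e_prev≈-7.157813; u=1/2·(-6.532813)+0·(-7.907813)+5/4·(-7.157813)≈-12.213672; next y=-7/10·4.532813+3/4·(-12.213672)≈-12.333223
n=3: y≈-12.333223, sp=-2, e=sp−y≈10.333223; I≈2.425410, D=e−e_prev≈16.866035; u=1/2·10.333223+0·2.425410+5/4·16.866035≈26.249155; next y=-7/10·(-12.333223)+3/4·26.249155≈28.320122
n=4: y≈28.320122, sp=3, e=sp−y≈-25.320122; I≈-22.894712, D=e−e_prev≈-35.653345; u=1/2·(-25.320122)+0·(-22.894712)+5/4·(-35.653345)≈-57.226742; next y=-7/10·28.320122+3/4·(-57.226742)≈-62.744142
n=5: y≈-62.744142, sp=3, e=sp−y≈65.744142; I≈42.849430, D=e−e_prev≈91.064265; u=1/2·65.744142+0·42.849430+5/4·91.064265≈146.702402; next y=-7/10·(-62.744142)+3/4·146.702402≈153.947701
n=6: y≈153.947701, sp=3, e=sp−y≈-150.947701; I≈-108.098271, D=e−e_prev≈-216.691844; u=1/2·(-150.947701)+0·(-108.098271)+5/4·(-216.691844)≈-346.338655; next y=-7/10·153.947701+3/4·(-346.338655)≈-367.517382

0 -2 -3.500 0.000
1 -2 3.594 -2.625
2 -2 -12.214 4.533
3 -2 26.249 -12.333
4 3 -57.227 28.320
5 3 146.702 -62.744
6 3 -346.339 153.948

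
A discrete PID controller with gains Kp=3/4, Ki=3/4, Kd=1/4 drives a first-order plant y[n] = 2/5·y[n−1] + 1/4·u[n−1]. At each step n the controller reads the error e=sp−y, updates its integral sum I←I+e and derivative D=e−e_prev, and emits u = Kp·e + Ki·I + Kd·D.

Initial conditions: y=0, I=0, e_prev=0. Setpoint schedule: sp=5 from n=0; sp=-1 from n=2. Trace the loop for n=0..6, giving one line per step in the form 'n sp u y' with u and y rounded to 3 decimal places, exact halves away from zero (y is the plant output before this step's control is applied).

(exact arithmetic carried between steps; '≈' marks a value shown rounded to 6 d.p. or computed from one; I and e_prev carry over from the previous line; the table rounds u and y to 3 d.p., halves away from zero)
n=0: y=0, sp=5, e=sp−y=5; I=5, D=e−e_prev=5; u=3/4·5+3/4·5+1/4·5=8.75; next y=2/5·0+1/4·8.75=2.1875
n=1: y=2.1875, sp=5, e=sp−y=2.8125; I=7.8125, D=e−e_prev=-2.1875; u=3/4·2.8125+3/4·7.8125+1/4·(-2.1875)=7.421875; next y=2/5·2.1875+1/4·7.421875≈2.730469
n=2: y≈2.730469, sp=-1, e=sp−y≈-3.730469; I≈4.082031, D=e−e_prev≈-6.542969; u=3/4·(-3.730469)+3/4·4.082031+1/4·(-6.542969)≈-1.372070; next y=2/5·2.730469+1/4·(-1.372070)≈0.749170
n=3: y≈0.749170, sp=-1, e=sp−y≈-1.749170; I≈2.332861, D=e−e_prev≈1.981299; u=3/4·(-1.749170)+3/4·2.332861+1/4·1.981299≈0.933093; next y=2/5·0.749170+1/4·0.933093≈0.532941
n=4: y≈0.532941, sp=-1, e=sp−y≈-1.532941; I≈0.799920, D=e−e_prev≈0.216229; u=3/4·(-1.532941)+3/4·0.799920+1/4·0.216229≈-0.495709; next y=2/5·0.532941+1/4·(-0.495709)≈0.089249
n=5: y≈0.089249, sp=-1, e=sp−y≈-1.089249; I≈-0.289329, D=e−e_prev≈0.443692; u=3/4·(-1.089249)+3/4·(-0.289329)+1/4·0.443692≈-0.923011; next y=2/5·0.089249+1/4·(-0.923011)≈-0.195053
n=6: y≈-0.195053, sp=-1, e=sp−y≈-0.804947; I≈-1.094276, D=e−e_prev≈0.284302; u=3/4·(-0.804947)+3/4·(-1.094276)+1/4·0.284302≈-1.353342; next y=2/5·(-0.195053)+1/4·(-1.353342)≈-0.416357

0 5 8.750 0.000
1 5 7.422 2.188
2 -1 -1.372 2.730
3 -1 0.933 0.749
4 -1 -0.496 0.533
5 -1 -0.923 0.089
6 -1 -1.353 -0.195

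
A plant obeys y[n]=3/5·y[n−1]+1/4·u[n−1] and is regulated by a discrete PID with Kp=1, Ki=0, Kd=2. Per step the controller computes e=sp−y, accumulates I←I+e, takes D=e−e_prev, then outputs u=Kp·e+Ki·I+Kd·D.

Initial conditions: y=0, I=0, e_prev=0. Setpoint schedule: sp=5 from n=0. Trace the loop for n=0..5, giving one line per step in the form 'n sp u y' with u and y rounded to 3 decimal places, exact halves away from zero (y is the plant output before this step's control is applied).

(exact arithmetic carried between steps; '≈' marks a value shown rounded to 6 d.p. or computed from one; I and e_prev carry over from the previous line; the table rounds u and y to 3 d.p., halves away from zero)
n=0: y=0, sp=5, e=sp−y=5; I=5, D=e−e_prev=5; u=1·5+0·5+2·5=15; next y=3/5·0+1/4·15=3.75
n=1: y=3.75, sp=5, e=sp−y=1.25; I=6.25, D=e−e_prev=-3.75; u=1·1.25+0·6.25+2·(-3.75)=-6.25; next y=3/5·3.75+1/4·(-6.25)=0.6875
n=2: y=0.6875, sp=5, e=sp−y=4.3125; I=10.5625, D=e−e_prev=3.0625; u=1·4.3125+0·10.5625+2·3.0625=10.4375; next y=3/5·0.6875+1/4·10.4375=3.021875
n=3: y=3.021875, sp=5, e=sp−y=1.978125; I=12.540625, D=e−e_prev=-2.334375; u=1·1.978125+0·12.540625+2·(-2.334375)=-2.690625; next y=3/5·3.021875+1/4·(-2.690625)≈1.140469
n=4: y≈1.140469, sp=5, e=sp−y≈3.859531; I≈16.400156, D=e−e_prev≈1.881406; u=1·3.859531+0·16.400156+2·1.881406≈7.622344; next y=3/5·1.140469+1/4·7.622344≈2.589867
n=5: y≈2.589867, sp=5, e=sp−y≈2.410133; I≈18.810289, D=e−e_prev≈-1.449398; u=1·2.410133+0·18.810289+2·(-1.449398)≈-0.488664; next y=3/5·2.589867+1/4·(-0.488664)≈1.431754

0 5 15.000 0.000
1 5 -6.250 3.750
2 5 10.438 0.688
3 5 -2.691 3.022
4 5 7.622 1.140
5 5 -0.489 2.590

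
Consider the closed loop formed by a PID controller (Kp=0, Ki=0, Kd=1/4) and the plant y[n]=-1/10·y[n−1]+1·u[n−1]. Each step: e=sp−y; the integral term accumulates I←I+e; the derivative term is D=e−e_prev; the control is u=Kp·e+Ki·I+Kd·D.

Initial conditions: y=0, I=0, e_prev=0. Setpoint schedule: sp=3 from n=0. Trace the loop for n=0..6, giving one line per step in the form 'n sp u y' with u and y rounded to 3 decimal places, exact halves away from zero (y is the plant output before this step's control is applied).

0 3 0.750 0.000
1 3 -0.188 0.750
2 3 0.253 -0.263
3 3 -0.135 0.279
4 3 0.111 -0.163
5 3 -0.073 0.127
6 3 0.053 -0.085

(exact arithmetic carried between steps; '≈' marks a value shown rounded to 6 d.p. or computed from one; I and e_prev carry over from the previous line; the table rounds u and y to 3 d.p., halves away from zero)
n=0: y=0, sp=3, e=sp−y=3; I=3, D=e−e_prev=3; u=0·3+0·3+1/4·3=0.75; next y=-1/10·0+1·0.75=0.75
n=1: y=0.75, sp=3, e=sp−y=2.25; I=5.25, D=e−e_prev=-0.75; u=0·2.25+0·5.25+1/4·(-0.75)=-0.1875; next y=-1/10·0.75+1·(-0.1875)=-0.2625
n=2: y=-0.2625, sp=3, e=sp−y=3.2625; I=8.5125, D=e−e_prev=1.0125; u=0·3.2625+0·8.5125+1/4·1.0125=0.253125; next y=-1/10·(-0.2625)+1·0.253125=0.279375
n=3: y=0.279375, sp=3, e=sp−y=2.720625; I=11.233125, D=e−e_prev=-0.541875; u=0·2.720625+0·11.233125+1/4·(-0.541875)≈-0.135469; next y=-1/10·0.279375+1·(-0.135469)≈-0.163406
n=4: y≈-0.163406, sp=3, e=sp−y≈3.163406; I≈14.396531, D=e−e_prev≈0.442781; u=0·3.163406+0·14.396531+1/4·0.442781≈0.110695; next y=-1/10·(-0.163406)+1·0.110695≈0.127036
n=5: y≈0.127036, sp=3, e=sp−y≈2.872964; I≈17.269495, D=e−e_prev≈-0.290442; u=0·2.872964+0·17.269495+1/4·(-0.290442)≈-0.072611; next y=-1/10·0.127036+1·(-0.072611)≈-0.085314
n=6: y≈-0.085314, sp=3, e=sp−y≈3.085314; I≈20.354809, D=e−e_prev≈0.212350; u=0·3.085314+0·20.354809+1/4·0.212350≈0.053088; next y=-1/10·(-0.085314)+1·0.053088≈0.061619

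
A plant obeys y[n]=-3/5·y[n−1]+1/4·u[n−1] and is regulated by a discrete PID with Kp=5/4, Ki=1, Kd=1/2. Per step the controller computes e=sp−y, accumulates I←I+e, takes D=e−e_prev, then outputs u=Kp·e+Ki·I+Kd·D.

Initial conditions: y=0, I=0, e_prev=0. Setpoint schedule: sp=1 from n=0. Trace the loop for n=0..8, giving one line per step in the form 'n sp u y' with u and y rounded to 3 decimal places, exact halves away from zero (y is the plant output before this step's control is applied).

(exact arithmetic carried between steps; '≈' marks a value shown rounded to 6 d.p. or computed from one; I and e_prev carry over from the previous line; the table rounds u and y to 3 d.p., halves away from zero)
n=0: y=0, sp=1, e=sp−y=1; I=1, D=e−e_prev=1; u=5/4·1+1·1+1/2·1=2.75; next y=-3/5·0+1/4·2.75=0.6875
n=1: y=0.6875, sp=1, e=sp−y=0.3125; I=1.3125, D=e−e_prev=-0.6875; u=5/4·0.3125+1·1.3125+1/2·(-0.6875)=1.359375; next y=-3/5·0.6875+1/4·1.359375≈-0.072656
n=2: y≈-0.072656, sp=1, e=sp−y≈1.072656; I≈2.385156, D=e−e_prev≈0.760156; u=5/4·1.072656+1·2.385156+1/2·0.760156≈4.106055; next y=-3/5·(-0.072656)+1/4·4.106055≈1.070107
n=3: y≈1.070107, sp=1, e=sp−y≈-0.070107; I≈2.315049, D=e−e_prev≈-1.142764; u=5/4·(-0.070107)+1·2.315049+1/2·(-1.142764)≈1.656033; next y=-3/5·1.070107+1/4·1.656033≈-0.228056
n=4: y≈-0.228056, sp=1, e=sp−y≈1.228056; I≈3.543105, D=e−e_prev≈1.298164; u=5/4·1.228056+1·3.543105+1/2·1.298164≈5.727257; next y=-3/5·(-0.228056)+1/4·5.727257≈1.568648
n=5: y≈1.568648, sp=1, e=sp−y≈-0.568648; I≈2.974457, D=e−e_prev≈-1.796704; u=5/4·(-0.568648)+1·2.974457+1/2·(-1.796704)≈1.365295; next y=-3/5·1.568648+1/4·1.365295≈-0.599865
n=6: y≈-0.599865, sp=1, e=sp−y≈1.599865; I≈4.574322, D=e−e_prev≈2.168513; u=5/4·1.599865+1·4.574322+1/2·2.168513≈7.658410; next y=-3/5·(-0.599865)+1/4·7.658410≈2.274522
n=7: y≈2.274522, sp=1, e=sp−y≈-1.274522; I≈3.299801, D=e−e_prev≈-2.874387; u=5/4·(-1.274522)+1·3.299801+1/2·(-2.874387)≈0.269455; next y=-3/5·2.274522+1/4·0.269455≈-1.297349
n=8: y≈-1.297349, sp=1, e=sp−y≈2.297349; I≈5.597150, D=e−e_prev≈3.571871; u=5/4·2.297349+1·5.597150+1/2·3.571871≈10.254772; next y=-3/5·(-1.297349)+1/4·10.254772≈3.342103

0 1 2.750 0.000
1 1 1.359 0.688
2 1 4.106 -0.073
3 1 1.656 1.070
4 1 5.727 -0.228
5 1 1.365 1.569
6 1 7.658 -0.600
7 1 0.269 2.275
8 1 10.255 -1.297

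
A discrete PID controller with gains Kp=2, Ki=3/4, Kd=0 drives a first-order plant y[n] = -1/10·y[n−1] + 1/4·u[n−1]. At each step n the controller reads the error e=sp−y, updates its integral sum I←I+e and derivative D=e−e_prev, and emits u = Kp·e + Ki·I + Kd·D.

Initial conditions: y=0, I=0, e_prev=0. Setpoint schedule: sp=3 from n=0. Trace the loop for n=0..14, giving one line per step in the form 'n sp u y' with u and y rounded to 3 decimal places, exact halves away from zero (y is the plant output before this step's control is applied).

0 3 8.250 0.000
1 3 4.828 2.063
2 3 8.451 1.001
3 3 7.168 2.013
4 3 9.069 1.591
5 3 8.703 2.108
6 3 9.766 1.965
7 3 9.772 2.245
8 3 10.411 2.218
9 3 10.550 2.381
10 3 10.963 2.400
11 3 11.135 2.501
12 3 11.419 2.534
13 3 11.583 2.601
14 3 11.788 2.635

(exact arithmetic carried between steps; '≈' marks a value shown rounded to 6 d.p. or computed from one; I and e_prev carry over from the previous line; the table rounds u and y to 3 d.p., halves away from zero)
n=0: y=0, sp=3, e=sp−y=3; I=3, D=e−e_prev=3; u=2·3+3/4·3+0·3=8.25; next y=-1/10·0+1/4·8.25=2.0625
n=1: y=2.0625, sp=3, e=sp−y=0.9375; I=3.9375, D=e−e_prev=-2.0625; u=2·0.9375+3/4·3.9375+0·(-2.0625)=4.828125; next y=-1/10·2.0625+1/4·4.828125≈1.000781
n=2: y≈1.000781, sp=3, e=sp−y≈1.999219; I≈5.936719, D=e−e_prev≈1.061719; u=2·1.999219+3/4·5.936719+0·1.061719≈8.450977; next y=-1/10·1.000781+1/4·8.450977≈2.012666
n=3: y≈2.012666, sp=3, e=sp−y≈0.987334; I≈6.924053, D=e−e_prev≈-1.011885; u=2·0.987334+3/4·6.924053+0·(-1.011885)≈7.167708; next y=-1/10·2.012666+1/4·7.167708≈1.590660
n=4: y≈1.590660, sp=3, e=sp−y≈1.409340; I≈8.333392, D=e−e_prev≈0.422006; u=2·1.409340+3/4·8.333392+0·0.422006≈9.068724; next y=-1/10·1.590660+1/4·9.068724≈2.108115
n=5: y≈2.108115, sp=3, e=sp−y≈0.891885; I≈9.225278, D=e−e_prev≈-0.517455; u=2·0.891885+3/4·9.225278+0·(-0.517455)≈8.702728; next y=-1/10·2.108115+1/4·8.702728≈1.964871
n=6: y≈1.964871, sp=3, e=sp−y≈1.035129; I≈10.260407, D=e−e_prev≈0.143244; u=2·1.035129+3/4·10.260407+0·0.143244≈9.765564; next y=-1/10·1.964871+1/4·9.765564≈2.244904
n=7: y≈2.244904, sp=3, e=sp−y≈0.755096; I≈11.015503, D=e−e_prev≈-0.280033; u=2·0.755096+3/4·11.015503+0·(-0.280033)≈9.771819; next y=-1/10·2.244904+1/4·9.771819≈2.218464
n=8: y≈2.218464, sp=3, e=sp−y≈0.781536; I≈11.797039, D=e−e_prev≈0.026440; u=2·0.781536+3/4·11.797039+0·0.026440≈10.410850; next y=-1/10·2.218464+1/4·10.410850≈2.380866
n=9: y≈2.380866, sp=3, e=sp−y≈0.619134; I≈12.416172, D=e−e_prev≈-0.162402; u=2·0.619134+3/4·12.416172+0·(-0.162402)≈10.550397; next y=-1/10·2.380866+1/4·10.550397≈2.399513
n=10: y≈2.399513, sp=3, e=sp−y≈0.600487; I≈13.016660, D=e−e_prev≈-0.018647; u=2·0.600487+3/4·13.016660+0·(-0.018647)≈10.963469; next y=-1/10·2.399513+1/4·10.963469≈2.500916
n=11: y≈2.500916, sp=3, e=sp−y≈0.499084; I≈13.515744, D=e−e_prev≈-0.101403; u=2·0.499084+3/4·13.515744+0·(-0.101403)≈11.134976; next y=-1/10·2.500916+1/4·11.134976≈2.533652
n=12: y≈2.533652, sp=3, e=sp−y≈0.466348; I≈13.982091, D=e−e_prev≈-0.032736; u=2·0.466348+3/4·13.982091+0·(-0.032736)≈11.419264; next y=-1/10·2.533652+1/4·11.419264≈2.601451
n=13: y≈2.601451, sp=3, e=sp−y≈0.398549; I≈14.380641, D=e−e_prev≈-0.067798; u=2·0.398549+3/4·14.380641+0·(-0.067798)≈11.582579; next y=-1/10·2.601451+1/4·11.582579≈2.635500
n=14: y≈2.635500, sp=3, e=sp−y≈0.364500; I≈14.745141, D=e−e_prev≈-0.034049; u=2·0.364500+3/4·14.745141+0·(-0.034049)≈11.787856; next y=-1/10·2.635500+1/4·11.787856≈2.683414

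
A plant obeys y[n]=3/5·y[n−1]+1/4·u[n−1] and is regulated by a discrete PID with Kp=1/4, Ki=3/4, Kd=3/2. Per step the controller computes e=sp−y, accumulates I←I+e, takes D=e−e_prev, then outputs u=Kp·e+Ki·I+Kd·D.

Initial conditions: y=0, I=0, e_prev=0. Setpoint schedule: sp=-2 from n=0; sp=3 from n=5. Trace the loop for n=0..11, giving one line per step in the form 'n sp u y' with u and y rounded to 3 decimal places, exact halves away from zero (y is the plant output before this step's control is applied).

(exact arithmetic carried between steps; '≈' marks a value shown rounded to 6 d.p. or computed from one; I and e_prev carry over from the previous line; the table rounds u and y to 3 d.p., halves away from zero)
n=0: y=0, sp=-2, e=sp−y=-2; I=-2, D=e−e_prev=-2; u=1/4·(-2)+3/4·(-2)+3/2·(-2)=-5; next y=3/5·0+1/4·(-5)=-1.25
n=1: y=-1.25, sp=-2, e=sp−y=-0.75; I=-2.75, D=e−e_prev=1.25; u=1/4·(-0.75)+3/4·(-2.75)+3/2·1.25=-0.375; next y=3/5·(-1.25)+1/4·(-0.375)=-0.84375
n=2: y=-0.84375, sp=-2, e=sp−y=-1.15625; I=-3.90625, D=e−e_prev=-0.40625; u=1/4·(-1.15625)+3/4·(-3.90625)+3/2·(-0.40625)=-3.828125; next y=3/5·(-0.84375)+1/4·(-3.828125)≈-1.463281
n=3: y≈-1.463281, sp=-2, e=sp−y≈-0.536719; I≈-4.442969, D=e−e_prev≈0.619531; u=1/4·(-0.536719)+3/4·(-4.442969)+3/2·0.619531≈-2.537109; next y=3/5·(-1.463281)+1/4·(-2.537109)≈-1.512246
n=4: y≈-1.512246, sp=-2, e=sp−y≈-0.487754; I≈-4.930723, D=e−e_prev≈0.048965; u=1/4·(-0.487754)+3/4·(-4.930723)+3/2·0.048965≈-3.746533; next y=3/5·(-1.512246)+1/4·(-3.746533)≈-1.843981
n=5: y≈-1.843981, sp=3, e=sp−y≈4.843981; I≈-0.086742, D=e−e_prev≈5.331735; u=1/4·4.843981+3/4·(-0.086742)+3/2·5.331735≈9.143541; next y=3/5·(-1.843981)+1/4·9.143541≈1.179497
n=6: y≈1.179497, sp=3, e=sp−y≈1.820503; I≈1.733762, D=e−e_prev≈-3.023478; u=1/4·1.820503+3/4·1.733762+3/2·(-3.023478)≈-2.779770; next y=3/5·1.179497+1/4·(-2.779770)≈0.012756
n=7: y≈0.012756, sp=3, e=sp−y≈2.987244; I≈4.721006, D=e−e_prev≈1.166741; u=1/4·2.987244+3/4·4.721006+3/2·1.166741≈6.037677; next y=3/5·0.012756+1/4·6.037677≈1.517073
n=8: y≈1.517073, sp=3, e=sp−y≈1.482927; I≈6.203933, D=e−e_prev≈-1.504317; u=1/4·1.482927+3/4·6.203933+3/2·(-1.504317)≈2.767206; next y=3/5·1.517073+1/4·2.767206≈1.602045
n=9: y≈1.602045, sp=3, e=sp−y≈1.397955; I≈7.601888, D=e−e_prev≈-0.084972; u=1/4·1.397955+3/4·7.601888+3/2·(-0.084972)≈5.923446; next y=3/5·1.602045+1/4·5.923446≈2.442089
n=10: y≈2.442089, sp=3, e=sp−y≈0.557911; I≈8.159799, D=e−e_prev≈-0.840043; u=1/4·0.557911+3/4·8.159799+3/2·(-0.840043)≈4.999262; next y=3/5·2.442089+1/4·4.999262≈2.715069
n=11: y≈2.715069, sp=3, e=sp−y≈0.284931; I≈8.444731, D=e−e_prev≈-0.272980; u=1/4·0.284931+3/4·8.444731+3/2·(-0.272980)≈5.995311; next y=3/5·2.715069+1/4·5.995311≈3.127869

0 -2 -5.000 0.000
1 -2 -0.375 -1.250
2 -2 -3.828 -0.844
3 -2 -2.537 -1.463
4 -2 -3.747 -1.512
5 3 9.144 -1.844
6 3 -2.780 1.179
7 3 6.038 0.013
8 3 2.767 1.517
9 3 5.923 1.602
10 3 4.999 2.442
11 3 5.995 2.715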